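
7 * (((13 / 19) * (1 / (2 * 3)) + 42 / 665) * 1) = 707 / 570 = 1.24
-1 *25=-25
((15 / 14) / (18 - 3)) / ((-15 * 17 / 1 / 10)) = -1 / 357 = -0.00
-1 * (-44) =44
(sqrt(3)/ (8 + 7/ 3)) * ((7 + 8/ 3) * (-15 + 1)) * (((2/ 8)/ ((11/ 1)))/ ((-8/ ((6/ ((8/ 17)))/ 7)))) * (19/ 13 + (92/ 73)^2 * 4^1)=800699541 * sqrt(3)/ 1511901248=0.92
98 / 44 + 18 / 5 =641 / 110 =5.83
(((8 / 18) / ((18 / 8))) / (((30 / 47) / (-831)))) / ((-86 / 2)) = 104152 / 17415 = 5.98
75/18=25/6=4.17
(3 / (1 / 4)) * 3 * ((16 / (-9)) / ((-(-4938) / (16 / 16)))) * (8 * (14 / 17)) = -3584 / 41973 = -0.09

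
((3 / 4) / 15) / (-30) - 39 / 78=-0.50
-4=-4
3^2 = 9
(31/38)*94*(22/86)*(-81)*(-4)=5192748/817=6355.87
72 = 72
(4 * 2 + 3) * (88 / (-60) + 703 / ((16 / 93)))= 44931.93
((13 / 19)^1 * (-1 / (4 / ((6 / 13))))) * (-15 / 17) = 45 / 646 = 0.07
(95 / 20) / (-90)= -0.05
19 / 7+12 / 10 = 3.91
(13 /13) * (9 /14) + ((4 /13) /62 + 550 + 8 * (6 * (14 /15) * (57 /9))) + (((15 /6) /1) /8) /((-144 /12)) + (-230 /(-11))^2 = 416669287819 /327687360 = 1271.55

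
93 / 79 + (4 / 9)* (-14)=-3587 / 711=-5.05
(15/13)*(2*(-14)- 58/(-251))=-104550/3263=-32.04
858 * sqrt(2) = 1213.40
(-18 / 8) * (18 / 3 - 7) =9 / 4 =2.25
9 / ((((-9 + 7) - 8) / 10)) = -9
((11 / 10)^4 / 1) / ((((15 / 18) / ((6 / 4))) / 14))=922383 / 25000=36.90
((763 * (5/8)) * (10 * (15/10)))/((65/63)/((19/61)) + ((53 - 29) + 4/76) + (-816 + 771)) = -3605175/8888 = -405.62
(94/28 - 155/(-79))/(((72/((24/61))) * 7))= 1961/472262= 0.00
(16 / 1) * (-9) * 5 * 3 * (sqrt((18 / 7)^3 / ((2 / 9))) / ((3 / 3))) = -349920 * sqrt(7) / 49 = -18893.90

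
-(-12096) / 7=1728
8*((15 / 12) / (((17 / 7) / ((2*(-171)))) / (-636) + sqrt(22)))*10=-2588392800 / 51001764814943 + 231826203705600*sqrt(22) / 51001764814943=21.32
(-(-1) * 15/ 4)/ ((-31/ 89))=-1335/ 124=-10.77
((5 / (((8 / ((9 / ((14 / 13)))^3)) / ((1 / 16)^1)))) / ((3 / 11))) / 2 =29362905 / 702464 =41.80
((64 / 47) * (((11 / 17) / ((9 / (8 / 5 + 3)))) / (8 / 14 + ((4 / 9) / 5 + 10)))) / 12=616 / 174981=0.00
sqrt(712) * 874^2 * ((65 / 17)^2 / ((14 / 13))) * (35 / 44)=52444861625 * sqrt(178) / 3179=220101203.43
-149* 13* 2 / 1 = -3874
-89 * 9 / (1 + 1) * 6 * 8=-19224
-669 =-669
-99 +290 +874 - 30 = 1035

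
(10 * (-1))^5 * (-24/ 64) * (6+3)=337500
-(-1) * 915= 915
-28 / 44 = -7 / 11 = -0.64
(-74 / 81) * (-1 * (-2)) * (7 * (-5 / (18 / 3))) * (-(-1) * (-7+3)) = -10360 / 243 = -42.63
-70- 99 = -169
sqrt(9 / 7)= 3*sqrt(7) / 7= 1.13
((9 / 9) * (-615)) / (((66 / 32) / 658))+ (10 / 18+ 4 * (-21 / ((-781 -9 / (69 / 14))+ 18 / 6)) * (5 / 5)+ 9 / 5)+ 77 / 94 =-20467671935407 / 104320260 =-196200.35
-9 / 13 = -0.69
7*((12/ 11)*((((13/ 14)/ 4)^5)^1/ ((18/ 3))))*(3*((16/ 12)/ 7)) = 371293/ 757256192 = 0.00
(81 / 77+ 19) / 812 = 386 / 15631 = 0.02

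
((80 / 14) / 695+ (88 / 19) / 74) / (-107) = -48436 / 73190033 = -0.00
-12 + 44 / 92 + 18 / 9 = -219 / 23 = -9.52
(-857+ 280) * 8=-4616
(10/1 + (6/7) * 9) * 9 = 1116/7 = 159.43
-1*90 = -90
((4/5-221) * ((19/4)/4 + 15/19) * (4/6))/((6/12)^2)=-220567/190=-1160.88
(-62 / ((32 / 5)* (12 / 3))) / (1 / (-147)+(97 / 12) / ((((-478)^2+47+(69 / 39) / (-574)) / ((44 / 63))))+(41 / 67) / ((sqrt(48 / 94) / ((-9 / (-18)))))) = -722419581092703561367174594755* sqrt(282) / 2144252191838379892329318239824-24005148930697039742929538295 / 268031523979797486541164779978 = -5.75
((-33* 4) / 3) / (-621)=44 / 621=0.07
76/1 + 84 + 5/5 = 161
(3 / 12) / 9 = 1 / 36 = 0.03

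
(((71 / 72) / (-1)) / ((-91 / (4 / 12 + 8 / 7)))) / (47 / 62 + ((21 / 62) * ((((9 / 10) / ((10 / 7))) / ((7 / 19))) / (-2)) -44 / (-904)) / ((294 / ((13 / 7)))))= 5397072100 / 255249425457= 0.02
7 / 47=0.15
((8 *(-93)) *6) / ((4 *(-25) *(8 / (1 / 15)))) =0.37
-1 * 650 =-650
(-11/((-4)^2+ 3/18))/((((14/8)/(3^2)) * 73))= -2376/49567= -0.05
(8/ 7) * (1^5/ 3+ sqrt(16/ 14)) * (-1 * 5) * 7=-80 * sqrt(14)/ 7 - 40/ 3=-56.10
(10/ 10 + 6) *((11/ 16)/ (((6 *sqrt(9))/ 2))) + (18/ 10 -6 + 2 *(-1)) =-4079/ 720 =-5.67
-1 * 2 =-2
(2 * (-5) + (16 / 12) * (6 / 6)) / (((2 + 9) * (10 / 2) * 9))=-26 / 1485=-0.02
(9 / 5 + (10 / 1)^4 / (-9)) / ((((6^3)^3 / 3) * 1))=-0.00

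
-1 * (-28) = 28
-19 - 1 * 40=-59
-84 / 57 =-28 / 19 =-1.47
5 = 5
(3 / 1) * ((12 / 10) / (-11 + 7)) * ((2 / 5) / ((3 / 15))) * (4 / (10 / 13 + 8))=-78 / 95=-0.82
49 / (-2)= -24.50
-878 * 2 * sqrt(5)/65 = -1756 * sqrt(5)/65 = -60.41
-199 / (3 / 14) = -2786 / 3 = -928.67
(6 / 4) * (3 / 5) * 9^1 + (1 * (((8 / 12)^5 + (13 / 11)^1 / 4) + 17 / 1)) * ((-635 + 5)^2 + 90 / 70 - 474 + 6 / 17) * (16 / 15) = 23440410411071 / 3180870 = 7369182.15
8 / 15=0.53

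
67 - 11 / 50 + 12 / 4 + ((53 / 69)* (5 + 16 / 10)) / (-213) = 17086781 / 244950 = 69.76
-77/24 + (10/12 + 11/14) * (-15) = -4619/168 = -27.49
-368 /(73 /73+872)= -368 /873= -0.42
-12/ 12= -1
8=8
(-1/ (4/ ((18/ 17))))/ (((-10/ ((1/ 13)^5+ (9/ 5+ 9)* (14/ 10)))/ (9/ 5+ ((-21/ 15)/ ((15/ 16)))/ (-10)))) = 18104992491/ 23205812500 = 0.78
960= 960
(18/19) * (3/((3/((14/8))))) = 63/38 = 1.66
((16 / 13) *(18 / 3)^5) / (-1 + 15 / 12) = 497664 / 13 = 38281.85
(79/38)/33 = 79/1254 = 0.06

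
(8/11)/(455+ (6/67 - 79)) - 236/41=-5.75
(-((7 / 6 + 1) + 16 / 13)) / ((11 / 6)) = -265 / 143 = -1.85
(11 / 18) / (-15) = -11 / 270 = -0.04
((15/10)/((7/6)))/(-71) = -9/497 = -0.02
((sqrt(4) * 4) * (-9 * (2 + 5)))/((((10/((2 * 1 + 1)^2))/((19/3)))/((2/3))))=-9576/5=-1915.20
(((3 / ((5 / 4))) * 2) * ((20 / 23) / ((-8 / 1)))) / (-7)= 12 / 161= 0.07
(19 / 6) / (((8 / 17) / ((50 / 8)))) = 8075 / 192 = 42.06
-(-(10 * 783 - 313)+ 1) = 7516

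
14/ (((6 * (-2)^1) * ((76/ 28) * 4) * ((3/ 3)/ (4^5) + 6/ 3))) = -6272/ 116793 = -0.05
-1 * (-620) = 620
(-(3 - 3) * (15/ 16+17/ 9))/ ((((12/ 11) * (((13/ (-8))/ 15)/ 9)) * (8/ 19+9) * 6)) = 0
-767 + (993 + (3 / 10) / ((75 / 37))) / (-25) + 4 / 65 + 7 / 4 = -130798587 / 162500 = -804.91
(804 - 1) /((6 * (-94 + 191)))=803 /582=1.38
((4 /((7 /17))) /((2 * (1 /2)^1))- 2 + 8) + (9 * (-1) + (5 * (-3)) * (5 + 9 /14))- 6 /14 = -78.36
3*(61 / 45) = 61 / 15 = 4.07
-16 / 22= -8 / 11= -0.73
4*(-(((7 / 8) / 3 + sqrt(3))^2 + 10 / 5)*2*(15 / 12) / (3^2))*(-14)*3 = 245*sqrt(3) / 9 + 102515 / 432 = 284.45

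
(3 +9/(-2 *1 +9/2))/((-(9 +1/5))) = -33/46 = -0.72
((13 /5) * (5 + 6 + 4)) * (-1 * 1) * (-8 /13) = 24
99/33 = 3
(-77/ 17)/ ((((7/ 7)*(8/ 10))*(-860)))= 77/ 11696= 0.01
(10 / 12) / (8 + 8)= 5 / 96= 0.05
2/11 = 0.18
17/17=1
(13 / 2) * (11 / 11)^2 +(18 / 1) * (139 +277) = 14989 / 2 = 7494.50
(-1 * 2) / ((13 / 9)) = -18 / 13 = -1.38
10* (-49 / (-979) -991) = -9701400 / 979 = -9909.50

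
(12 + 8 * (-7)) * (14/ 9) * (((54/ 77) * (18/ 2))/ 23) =-432/ 23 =-18.78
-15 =-15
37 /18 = 2.06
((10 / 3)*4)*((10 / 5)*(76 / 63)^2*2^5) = 14786560 / 11907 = 1241.84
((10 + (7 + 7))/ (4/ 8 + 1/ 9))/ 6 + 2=8.55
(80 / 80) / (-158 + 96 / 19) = -19 / 2906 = -0.01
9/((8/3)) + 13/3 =185/24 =7.71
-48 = -48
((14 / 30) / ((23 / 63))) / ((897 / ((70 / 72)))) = 343 / 247572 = 0.00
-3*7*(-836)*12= 210672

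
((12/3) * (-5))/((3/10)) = -200/3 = -66.67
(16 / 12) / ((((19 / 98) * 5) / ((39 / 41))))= 5096 / 3895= 1.31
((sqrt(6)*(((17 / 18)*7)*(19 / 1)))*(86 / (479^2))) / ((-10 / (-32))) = 1555568*sqrt(6) / 10324845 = 0.37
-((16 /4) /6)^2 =-0.44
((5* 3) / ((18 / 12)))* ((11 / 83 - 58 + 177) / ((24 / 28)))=115360 / 83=1389.88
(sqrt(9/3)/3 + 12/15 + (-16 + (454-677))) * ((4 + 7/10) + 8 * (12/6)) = -4918.79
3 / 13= 0.23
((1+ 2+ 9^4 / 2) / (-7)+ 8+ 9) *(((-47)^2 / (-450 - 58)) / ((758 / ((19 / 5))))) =9.85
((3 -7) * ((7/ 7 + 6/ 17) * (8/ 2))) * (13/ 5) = -4784/ 85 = -56.28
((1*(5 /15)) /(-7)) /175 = -1 /3675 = -0.00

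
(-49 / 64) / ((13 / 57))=-2793 / 832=-3.36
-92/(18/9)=-46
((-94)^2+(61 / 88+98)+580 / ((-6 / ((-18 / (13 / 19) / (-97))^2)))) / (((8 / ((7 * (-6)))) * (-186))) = 8744697029971 / 34702800704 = 251.99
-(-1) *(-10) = -10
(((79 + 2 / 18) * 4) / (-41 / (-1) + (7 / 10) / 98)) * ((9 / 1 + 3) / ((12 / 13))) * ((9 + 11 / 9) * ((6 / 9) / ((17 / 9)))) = 953738240 / 2635119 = 361.93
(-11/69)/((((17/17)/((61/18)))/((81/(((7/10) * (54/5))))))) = -16775/2898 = -5.79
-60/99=-20/33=-0.61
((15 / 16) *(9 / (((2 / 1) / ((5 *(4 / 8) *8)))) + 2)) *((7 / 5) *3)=1449 / 4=362.25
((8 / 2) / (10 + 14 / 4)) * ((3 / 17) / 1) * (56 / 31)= 448 / 4743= 0.09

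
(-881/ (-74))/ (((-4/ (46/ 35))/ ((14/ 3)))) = -20263/ 1110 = -18.25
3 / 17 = 0.18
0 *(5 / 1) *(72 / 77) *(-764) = 0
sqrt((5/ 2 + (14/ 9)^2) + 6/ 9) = 2.36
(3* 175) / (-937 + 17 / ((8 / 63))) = -168 / 257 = -0.65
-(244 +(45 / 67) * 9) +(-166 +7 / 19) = -529156 / 1273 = -415.68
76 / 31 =2.45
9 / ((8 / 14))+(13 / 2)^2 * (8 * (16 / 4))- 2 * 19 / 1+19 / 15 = 79861 / 60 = 1331.02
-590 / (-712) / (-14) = -295 / 4984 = -0.06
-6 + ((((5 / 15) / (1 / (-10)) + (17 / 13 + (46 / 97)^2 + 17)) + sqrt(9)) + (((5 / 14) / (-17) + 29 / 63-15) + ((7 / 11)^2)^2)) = -8429385324421 / 3835986127974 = -2.20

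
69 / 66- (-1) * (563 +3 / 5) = 564.65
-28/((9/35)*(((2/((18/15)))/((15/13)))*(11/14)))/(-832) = 1715/14872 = 0.12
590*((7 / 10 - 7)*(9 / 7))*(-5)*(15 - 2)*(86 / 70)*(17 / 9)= 5046093 / 7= 720870.43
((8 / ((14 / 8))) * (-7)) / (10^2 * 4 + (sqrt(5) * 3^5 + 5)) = 8 / 81 - 8 * sqrt(5) / 135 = -0.03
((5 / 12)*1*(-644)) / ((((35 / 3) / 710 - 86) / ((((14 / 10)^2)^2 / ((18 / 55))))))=301904141 / 8241525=36.63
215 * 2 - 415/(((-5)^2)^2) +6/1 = 54417/125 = 435.34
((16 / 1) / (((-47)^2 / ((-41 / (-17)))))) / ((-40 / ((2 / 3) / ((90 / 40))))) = -656 / 5069655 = -0.00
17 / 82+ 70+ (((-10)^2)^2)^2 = 8200005757 / 82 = 100000070.21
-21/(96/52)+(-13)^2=1261/8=157.62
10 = 10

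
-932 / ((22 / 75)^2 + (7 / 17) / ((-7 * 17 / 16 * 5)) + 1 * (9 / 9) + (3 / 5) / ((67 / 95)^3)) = -113920189486875 / 340461445972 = -334.61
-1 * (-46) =46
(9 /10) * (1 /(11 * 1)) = 9 /110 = 0.08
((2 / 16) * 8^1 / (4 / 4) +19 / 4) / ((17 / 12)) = 69 / 17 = 4.06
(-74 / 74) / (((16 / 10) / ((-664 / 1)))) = 415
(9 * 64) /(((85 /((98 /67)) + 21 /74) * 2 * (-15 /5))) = -1.64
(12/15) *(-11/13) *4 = -176/65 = -2.71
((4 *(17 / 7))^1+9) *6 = 786 / 7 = 112.29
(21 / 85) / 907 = 21 / 77095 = 0.00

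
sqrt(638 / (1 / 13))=91.07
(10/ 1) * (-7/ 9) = -70/ 9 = -7.78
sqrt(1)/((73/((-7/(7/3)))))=-0.04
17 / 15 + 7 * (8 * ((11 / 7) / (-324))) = 349 / 405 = 0.86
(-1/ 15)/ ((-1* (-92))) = -1/ 1380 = -0.00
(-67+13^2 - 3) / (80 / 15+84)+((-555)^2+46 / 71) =5861133115 / 19028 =308026.76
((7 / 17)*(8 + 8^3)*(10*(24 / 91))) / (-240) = -40 / 17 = -2.35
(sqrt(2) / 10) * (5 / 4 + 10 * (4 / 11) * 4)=139 * sqrt(2) / 88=2.23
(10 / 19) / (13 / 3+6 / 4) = 12 / 133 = 0.09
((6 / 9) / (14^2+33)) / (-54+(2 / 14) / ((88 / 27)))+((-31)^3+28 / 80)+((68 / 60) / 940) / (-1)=-1598550696073043 / 53659474650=-29790.65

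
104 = 104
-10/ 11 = -0.91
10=10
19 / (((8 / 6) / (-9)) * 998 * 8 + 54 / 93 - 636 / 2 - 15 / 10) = -31806 / 2513903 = -0.01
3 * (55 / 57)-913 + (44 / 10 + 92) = -77302 / 95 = -813.71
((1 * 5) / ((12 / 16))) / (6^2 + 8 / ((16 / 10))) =20 / 123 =0.16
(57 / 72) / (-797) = -19 / 19128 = -0.00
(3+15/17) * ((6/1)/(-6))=-66/17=-3.88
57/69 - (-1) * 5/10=61/46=1.33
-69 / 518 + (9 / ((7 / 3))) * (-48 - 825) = -249189 / 74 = -3367.42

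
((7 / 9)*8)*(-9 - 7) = -896 / 9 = -99.56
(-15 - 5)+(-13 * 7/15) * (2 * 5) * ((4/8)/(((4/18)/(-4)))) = 526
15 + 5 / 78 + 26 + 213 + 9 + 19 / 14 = 72187 / 273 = 264.42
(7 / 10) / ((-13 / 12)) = -42 / 65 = -0.65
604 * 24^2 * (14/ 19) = 4870656/ 19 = 256350.32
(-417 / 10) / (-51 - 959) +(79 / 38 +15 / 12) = 161687 / 47975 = 3.37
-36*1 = -36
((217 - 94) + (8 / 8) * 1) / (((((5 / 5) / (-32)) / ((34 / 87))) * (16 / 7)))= -59024 / 87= -678.44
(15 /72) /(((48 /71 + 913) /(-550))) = -97625 /778452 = -0.13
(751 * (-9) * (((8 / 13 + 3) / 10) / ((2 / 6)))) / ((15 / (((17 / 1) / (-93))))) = 1800147 / 20150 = 89.34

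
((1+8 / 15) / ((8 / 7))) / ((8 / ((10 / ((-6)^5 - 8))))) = -23 / 106752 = -0.00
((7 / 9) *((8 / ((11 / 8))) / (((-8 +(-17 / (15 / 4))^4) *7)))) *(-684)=-1.07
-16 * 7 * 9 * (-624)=628992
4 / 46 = 2 / 23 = 0.09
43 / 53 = 0.81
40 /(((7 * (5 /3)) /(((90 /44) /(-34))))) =-270 /1309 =-0.21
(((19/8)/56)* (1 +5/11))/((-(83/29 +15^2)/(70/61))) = -2755/8867936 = -0.00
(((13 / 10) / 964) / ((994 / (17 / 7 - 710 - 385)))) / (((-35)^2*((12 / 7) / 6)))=-3107 / 733634125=-0.00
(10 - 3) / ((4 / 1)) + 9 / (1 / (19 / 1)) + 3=703 / 4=175.75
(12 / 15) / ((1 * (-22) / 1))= -2 / 55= -0.04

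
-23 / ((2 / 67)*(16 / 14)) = -10787 / 16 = -674.19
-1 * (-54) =54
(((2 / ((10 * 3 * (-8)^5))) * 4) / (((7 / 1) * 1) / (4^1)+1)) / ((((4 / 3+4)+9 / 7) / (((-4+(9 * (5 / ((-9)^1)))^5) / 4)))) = 21903 / 62627840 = 0.00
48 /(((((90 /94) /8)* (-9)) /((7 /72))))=-5264 /1215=-4.33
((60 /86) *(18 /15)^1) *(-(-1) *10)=360 /43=8.37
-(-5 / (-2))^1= -5 / 2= -2.50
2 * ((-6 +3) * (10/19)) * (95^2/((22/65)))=-926250/11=-84204.55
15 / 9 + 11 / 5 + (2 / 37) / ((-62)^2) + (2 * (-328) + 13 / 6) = -346662964 / 533355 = -649.97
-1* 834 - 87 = -921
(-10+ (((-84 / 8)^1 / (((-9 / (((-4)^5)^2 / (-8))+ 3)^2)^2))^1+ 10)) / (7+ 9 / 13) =-479615345916448342016 / 28463296600109970703125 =-0.02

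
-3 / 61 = -0.05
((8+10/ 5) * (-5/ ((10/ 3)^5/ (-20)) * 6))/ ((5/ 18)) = 6561/ 125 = 52.49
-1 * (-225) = 225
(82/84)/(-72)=-41/3024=-0.01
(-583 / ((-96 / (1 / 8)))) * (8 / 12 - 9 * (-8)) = 63547 / 1152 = 55.16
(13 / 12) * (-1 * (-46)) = 299 / 6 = 49.83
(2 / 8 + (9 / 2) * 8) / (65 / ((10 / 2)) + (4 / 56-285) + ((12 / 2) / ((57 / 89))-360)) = -19285 / 331202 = -0.06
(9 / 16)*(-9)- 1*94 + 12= -1393 / 16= -87.06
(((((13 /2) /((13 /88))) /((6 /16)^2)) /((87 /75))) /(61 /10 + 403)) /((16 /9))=44000 /118639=0.37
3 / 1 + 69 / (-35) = 36 / 35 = 1.03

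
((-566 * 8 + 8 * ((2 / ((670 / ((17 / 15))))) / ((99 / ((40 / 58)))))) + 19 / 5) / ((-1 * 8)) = 13053922547 / 23082840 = 565.52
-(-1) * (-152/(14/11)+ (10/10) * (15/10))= -1651/14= -117.93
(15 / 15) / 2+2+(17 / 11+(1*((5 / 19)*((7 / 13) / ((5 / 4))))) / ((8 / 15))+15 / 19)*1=13714 / 2717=5.05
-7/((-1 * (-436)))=-7/436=-0.02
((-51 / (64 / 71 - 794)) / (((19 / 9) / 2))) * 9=97767 / 178315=0.55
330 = 330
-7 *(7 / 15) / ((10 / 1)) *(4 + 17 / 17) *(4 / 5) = -98 / 75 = -1.31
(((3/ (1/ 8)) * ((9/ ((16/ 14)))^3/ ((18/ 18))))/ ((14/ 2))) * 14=750141/ 32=23441.91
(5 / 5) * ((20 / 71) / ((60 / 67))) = 67 / 213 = 0.31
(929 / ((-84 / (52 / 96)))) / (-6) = 12077 / 12096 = 1.00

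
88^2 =7744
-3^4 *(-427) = 34587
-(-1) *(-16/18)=-8/9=-0.89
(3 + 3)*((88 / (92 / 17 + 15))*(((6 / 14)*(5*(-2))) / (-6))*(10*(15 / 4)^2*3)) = 18933750 / 2429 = 7794.87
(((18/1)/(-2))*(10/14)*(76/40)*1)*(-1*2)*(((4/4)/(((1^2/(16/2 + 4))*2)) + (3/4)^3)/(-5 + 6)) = 70281/448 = 156.88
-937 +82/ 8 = -3707/ 4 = -926.75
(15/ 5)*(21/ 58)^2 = 1323/ 3364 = 0.39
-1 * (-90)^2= -8100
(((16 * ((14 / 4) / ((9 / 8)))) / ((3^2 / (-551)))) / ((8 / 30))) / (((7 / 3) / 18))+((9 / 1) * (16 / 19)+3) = -1674839 / 19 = -88149.42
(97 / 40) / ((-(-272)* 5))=97 / 54400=0.00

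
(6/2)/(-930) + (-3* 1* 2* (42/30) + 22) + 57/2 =42.10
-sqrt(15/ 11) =-sqrt(165)/ 11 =-1.17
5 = 5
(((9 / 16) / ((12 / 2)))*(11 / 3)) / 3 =11 / 96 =0.11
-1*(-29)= 29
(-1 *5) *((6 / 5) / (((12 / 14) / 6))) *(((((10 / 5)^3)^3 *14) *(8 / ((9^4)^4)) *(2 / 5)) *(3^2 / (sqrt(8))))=-0.00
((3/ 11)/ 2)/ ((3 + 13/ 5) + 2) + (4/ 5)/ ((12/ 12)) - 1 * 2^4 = -63461/ 4180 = -15.18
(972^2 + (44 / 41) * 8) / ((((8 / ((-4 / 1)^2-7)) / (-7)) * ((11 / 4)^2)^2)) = -78092775936 / 600281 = -130093.70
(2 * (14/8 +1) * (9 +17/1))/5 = 143/5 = 28.60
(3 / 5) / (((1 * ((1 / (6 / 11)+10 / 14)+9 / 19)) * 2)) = 1197 / 12055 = 0.10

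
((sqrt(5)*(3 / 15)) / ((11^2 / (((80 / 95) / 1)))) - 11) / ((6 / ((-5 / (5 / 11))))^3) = 14641 / 216 - 22*sqrt(5) / 2565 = 67.76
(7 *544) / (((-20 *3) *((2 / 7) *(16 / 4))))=-833 / 15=-55.53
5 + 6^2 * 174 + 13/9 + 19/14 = 790247/126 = 6271.80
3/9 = 0.33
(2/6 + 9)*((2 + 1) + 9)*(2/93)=224/93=2.41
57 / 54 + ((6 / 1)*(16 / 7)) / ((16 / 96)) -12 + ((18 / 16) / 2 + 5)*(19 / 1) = 177.03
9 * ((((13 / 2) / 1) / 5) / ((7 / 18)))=1053 / 35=30.09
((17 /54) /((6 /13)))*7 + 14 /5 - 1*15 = -12029 /1620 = -7.43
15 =15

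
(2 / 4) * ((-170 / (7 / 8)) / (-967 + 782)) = 136 / 259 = 0.53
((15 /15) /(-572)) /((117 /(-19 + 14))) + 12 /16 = 25099 /33462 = 0.75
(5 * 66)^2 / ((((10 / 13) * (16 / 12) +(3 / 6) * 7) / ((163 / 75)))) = 18460728 / 353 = 52296.68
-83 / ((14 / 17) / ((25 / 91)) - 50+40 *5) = -0.54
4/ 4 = 1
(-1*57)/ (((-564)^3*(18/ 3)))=19/ 358812288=0.00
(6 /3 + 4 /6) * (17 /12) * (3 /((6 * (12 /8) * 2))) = 17 /27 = 0.63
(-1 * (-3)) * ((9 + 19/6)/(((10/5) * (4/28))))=511/4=127.75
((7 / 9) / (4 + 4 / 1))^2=49 / 5184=0.01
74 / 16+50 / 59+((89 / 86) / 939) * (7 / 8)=208624339 / 38115888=5.47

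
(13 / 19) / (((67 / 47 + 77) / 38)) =0.33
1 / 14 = 0.07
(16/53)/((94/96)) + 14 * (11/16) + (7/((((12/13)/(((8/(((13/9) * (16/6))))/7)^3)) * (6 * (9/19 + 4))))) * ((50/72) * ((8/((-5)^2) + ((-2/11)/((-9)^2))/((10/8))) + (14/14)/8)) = 49057042342793/4937511138560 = 9.94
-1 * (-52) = 52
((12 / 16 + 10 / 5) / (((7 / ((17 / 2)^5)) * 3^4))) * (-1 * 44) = -171802697 / 18144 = -9468.84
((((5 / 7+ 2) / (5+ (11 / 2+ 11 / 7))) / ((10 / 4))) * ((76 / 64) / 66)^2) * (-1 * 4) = -6859 / 58893120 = -0.00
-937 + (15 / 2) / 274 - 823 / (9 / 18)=-1415469 / 548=-2582.97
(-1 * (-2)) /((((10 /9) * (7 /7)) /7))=63 /5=12.60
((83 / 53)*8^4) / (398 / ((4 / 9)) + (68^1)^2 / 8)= 4.35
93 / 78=31 / 26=1.19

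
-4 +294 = 290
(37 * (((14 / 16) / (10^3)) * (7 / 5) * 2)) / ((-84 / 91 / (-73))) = 1720537 / 240000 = 7.17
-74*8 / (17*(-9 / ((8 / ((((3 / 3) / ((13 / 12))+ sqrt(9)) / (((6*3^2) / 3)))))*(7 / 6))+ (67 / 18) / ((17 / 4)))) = -3878784 / 74143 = -52.31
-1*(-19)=19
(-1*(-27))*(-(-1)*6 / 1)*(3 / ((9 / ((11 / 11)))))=54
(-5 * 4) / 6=-10 / 3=-3.33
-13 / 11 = -1.18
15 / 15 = 1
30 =30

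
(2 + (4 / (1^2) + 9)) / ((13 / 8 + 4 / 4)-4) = -120 / 11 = -10.91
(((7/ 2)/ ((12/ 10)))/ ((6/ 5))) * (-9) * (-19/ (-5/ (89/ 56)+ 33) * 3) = 887775/ 21256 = 41.77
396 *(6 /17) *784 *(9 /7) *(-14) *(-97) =3252420864 /17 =191318874.35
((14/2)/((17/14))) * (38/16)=13.69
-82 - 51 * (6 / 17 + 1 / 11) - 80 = -184.64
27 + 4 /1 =31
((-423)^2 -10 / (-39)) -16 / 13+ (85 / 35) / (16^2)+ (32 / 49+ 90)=87578806561 / 489216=179018.69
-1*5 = -5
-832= -832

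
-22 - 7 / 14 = -45 / 2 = -22.50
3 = 3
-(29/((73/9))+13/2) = -1471/146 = -10.08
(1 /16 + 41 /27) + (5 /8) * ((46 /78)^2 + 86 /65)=191669 /73008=2.63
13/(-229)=-13/229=-0.06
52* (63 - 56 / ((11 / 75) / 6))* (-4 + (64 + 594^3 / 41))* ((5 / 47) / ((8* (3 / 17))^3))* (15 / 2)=-227814943179635175 / 1356608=-167929824370.51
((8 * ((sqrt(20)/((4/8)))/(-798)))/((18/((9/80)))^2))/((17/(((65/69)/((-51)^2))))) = -13 * sqrt(5)/389548232640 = -0.00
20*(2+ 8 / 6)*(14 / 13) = 2800 / 39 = 71.79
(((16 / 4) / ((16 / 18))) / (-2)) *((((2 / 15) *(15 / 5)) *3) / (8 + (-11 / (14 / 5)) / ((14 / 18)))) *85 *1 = -1323 / 17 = -77.82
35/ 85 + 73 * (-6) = -7439/ 17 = -437.59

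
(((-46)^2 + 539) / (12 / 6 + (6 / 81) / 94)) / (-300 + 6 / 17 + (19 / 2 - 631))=-114552630 / 79518941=-1.44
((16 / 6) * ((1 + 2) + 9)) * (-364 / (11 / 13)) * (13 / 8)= -246064 / 11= -22369.45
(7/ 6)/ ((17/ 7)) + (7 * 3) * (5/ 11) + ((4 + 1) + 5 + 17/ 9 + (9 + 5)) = 35.91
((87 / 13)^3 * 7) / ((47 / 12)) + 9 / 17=941271615 / 1755403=536.21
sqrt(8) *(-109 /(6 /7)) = -763 *sqrt(2) /3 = -359.68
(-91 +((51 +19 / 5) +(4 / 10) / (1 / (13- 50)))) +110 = 59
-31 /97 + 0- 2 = -2.32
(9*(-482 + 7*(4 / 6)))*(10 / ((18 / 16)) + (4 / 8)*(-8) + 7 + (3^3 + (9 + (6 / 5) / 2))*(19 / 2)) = -23171908 / 15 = -1544793.87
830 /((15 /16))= 2656 /3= 885.33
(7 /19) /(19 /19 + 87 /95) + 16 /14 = 243 /182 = 1.34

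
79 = 79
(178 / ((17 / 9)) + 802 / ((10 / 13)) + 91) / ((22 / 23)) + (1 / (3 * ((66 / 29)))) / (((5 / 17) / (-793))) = 14957629 / 16830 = 888.75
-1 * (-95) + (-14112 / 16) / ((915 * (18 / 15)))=5746 / 61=94.20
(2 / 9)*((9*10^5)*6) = 1200000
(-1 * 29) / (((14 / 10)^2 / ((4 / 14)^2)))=-2900 / 2401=-1.21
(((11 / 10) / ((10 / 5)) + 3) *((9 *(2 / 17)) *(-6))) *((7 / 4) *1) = -13419 / 340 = -39.47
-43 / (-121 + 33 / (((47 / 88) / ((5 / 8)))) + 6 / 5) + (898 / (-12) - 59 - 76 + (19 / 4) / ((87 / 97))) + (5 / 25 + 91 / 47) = -157479854441 / 780099420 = -201.87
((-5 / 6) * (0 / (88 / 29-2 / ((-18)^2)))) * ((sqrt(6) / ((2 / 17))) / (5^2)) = 0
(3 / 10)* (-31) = -93 / 10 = -9.30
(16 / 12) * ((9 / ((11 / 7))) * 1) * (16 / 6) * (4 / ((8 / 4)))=448 / 11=40.73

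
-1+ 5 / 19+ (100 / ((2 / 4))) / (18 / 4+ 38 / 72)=39.04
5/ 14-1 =-9/ 14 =-0.64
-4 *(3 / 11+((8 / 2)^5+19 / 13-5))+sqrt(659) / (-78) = -583860 / 143-sqrt(659) / 78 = -4083.27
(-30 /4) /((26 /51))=-765 /52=-14.71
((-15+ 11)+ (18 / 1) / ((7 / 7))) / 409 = 14 / 409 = 0.03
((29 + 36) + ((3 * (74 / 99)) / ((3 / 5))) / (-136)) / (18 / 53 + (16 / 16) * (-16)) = -4636387 / 1117512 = -4.15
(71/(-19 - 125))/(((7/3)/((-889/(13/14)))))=63119/312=202.30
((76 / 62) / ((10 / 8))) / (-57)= -8 / 465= -0.02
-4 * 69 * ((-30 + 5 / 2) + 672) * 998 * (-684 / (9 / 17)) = 229363896912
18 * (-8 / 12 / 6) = -2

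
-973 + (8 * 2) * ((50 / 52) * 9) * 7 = -49 / 13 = -3.77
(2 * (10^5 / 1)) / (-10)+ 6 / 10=-99997 / 5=-19999.40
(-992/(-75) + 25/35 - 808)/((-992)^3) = 416881/512500531200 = 0.00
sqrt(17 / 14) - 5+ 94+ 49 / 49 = sqrt(238) / 14+ 90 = 91.10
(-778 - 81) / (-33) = 859 / 33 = 26.03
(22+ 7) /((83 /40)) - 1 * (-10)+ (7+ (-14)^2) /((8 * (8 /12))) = 82387 /1328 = 62.04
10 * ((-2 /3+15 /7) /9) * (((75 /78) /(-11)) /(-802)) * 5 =19375 /21675654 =0.00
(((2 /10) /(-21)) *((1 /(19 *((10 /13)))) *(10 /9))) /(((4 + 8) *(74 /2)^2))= -13 /294964740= -0.00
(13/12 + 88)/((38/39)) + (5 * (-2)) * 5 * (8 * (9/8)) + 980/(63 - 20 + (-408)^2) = -358.57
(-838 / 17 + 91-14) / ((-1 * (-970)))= 471 / 16490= 0.03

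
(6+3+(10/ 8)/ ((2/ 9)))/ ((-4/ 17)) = -1989/ 32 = -62.16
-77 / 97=-0.79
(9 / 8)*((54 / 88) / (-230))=-243 / 80960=-0.00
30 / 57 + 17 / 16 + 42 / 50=18459 / 7600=2.43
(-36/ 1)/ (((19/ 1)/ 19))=-36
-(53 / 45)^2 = -2809 / 2025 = -1.39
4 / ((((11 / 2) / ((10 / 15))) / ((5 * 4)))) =320 / 33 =9.70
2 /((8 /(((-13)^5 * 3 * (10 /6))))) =-1856465 /4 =-464116.25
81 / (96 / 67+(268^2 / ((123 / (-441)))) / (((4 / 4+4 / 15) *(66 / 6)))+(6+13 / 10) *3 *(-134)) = -25835535 / 6830509651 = -0.00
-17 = -17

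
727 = 727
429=429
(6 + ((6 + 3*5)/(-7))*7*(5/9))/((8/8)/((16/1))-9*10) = 272/4317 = 0.06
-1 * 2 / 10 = -1 / 5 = -0.20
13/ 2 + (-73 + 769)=702.50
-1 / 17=-0.06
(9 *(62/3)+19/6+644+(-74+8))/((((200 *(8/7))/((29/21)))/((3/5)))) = 133487/48000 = 2.78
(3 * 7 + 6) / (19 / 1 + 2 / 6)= 81 / 58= 1.40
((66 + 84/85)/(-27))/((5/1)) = -1898/3825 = -0.50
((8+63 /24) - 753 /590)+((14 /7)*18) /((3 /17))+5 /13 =6557339 /30680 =213.73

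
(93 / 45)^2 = 961 / 225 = 4.27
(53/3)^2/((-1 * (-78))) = 2809/702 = 4.00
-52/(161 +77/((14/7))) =-104/399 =-0.26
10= 10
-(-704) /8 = 88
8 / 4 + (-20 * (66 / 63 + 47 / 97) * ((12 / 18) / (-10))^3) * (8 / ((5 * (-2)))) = 13699814 / 6874875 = 1.99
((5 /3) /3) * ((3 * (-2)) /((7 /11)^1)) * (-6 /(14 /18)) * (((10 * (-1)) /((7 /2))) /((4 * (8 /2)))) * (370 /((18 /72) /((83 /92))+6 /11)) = -836079750 /257593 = -3245.74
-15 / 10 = -3 / 2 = -1.50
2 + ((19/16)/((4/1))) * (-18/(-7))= 619/224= 2.76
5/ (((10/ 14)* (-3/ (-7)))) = 16.33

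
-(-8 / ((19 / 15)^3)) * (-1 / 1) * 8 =-216000 / 6859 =-31.49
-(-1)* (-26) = -26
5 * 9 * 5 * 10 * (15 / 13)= 33750 / 13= 2596.15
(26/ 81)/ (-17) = -26/ 1377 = -0.02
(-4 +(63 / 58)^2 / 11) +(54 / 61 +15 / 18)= -14722843 / 6771732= -2.17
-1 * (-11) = 11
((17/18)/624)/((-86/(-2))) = 17/482976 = 0.00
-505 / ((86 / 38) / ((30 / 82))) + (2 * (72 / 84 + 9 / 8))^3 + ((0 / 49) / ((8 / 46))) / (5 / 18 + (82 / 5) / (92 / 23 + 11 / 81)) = -748308147 / 38701376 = -19.34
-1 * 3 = -3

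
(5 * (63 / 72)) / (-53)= -35 / 424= -0.08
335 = 335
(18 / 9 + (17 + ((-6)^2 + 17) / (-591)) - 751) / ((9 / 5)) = -406.72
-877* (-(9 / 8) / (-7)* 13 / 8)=-102609 / 448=-229.04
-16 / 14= -8 / 7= -1.14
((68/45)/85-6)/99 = -1346/22275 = -0.06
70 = 70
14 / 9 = 1.56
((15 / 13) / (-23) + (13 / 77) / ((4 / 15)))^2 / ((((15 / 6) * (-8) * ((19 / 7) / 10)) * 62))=-2882079225 / 2854440901312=-0.00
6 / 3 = 2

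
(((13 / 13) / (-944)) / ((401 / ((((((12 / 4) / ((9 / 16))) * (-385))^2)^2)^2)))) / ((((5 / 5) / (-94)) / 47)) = 572468277915959129066700800000000 / 155226699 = 3687949828244167770820797.00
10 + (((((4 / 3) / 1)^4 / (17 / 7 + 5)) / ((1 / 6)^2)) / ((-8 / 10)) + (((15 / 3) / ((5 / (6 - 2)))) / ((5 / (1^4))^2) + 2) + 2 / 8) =-78803 / 11700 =-6.74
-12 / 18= -2 / 3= -0.67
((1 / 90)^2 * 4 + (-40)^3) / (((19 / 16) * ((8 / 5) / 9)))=-259199998 / 855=-303157.89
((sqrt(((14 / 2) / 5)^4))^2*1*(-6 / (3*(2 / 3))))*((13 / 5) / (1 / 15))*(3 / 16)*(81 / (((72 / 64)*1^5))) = -7584759 / 1250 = -6067.81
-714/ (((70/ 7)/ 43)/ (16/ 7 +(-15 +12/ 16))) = 146931/ 4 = 36732.75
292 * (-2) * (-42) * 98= 2403744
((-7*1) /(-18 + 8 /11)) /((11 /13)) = 91 /190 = 0.48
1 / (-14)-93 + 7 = -1205 / 14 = -86.07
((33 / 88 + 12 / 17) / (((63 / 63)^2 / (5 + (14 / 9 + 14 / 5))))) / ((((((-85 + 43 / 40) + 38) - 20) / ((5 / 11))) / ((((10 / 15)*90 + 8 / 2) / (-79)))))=6601280 / 116869203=0.06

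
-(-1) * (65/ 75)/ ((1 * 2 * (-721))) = -0.00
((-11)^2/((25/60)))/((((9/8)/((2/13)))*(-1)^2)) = 7744/195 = 39.71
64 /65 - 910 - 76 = -64026 /65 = -985.02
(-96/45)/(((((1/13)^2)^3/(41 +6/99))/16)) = -6764943458.26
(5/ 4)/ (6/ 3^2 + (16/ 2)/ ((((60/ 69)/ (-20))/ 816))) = -0.00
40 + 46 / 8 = 183 / 4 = 45.75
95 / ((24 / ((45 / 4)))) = 1425 / 32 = 44.53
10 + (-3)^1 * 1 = 7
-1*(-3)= 3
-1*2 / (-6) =1 / 3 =0.33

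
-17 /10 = -1.70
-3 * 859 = -2577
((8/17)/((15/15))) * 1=8/17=0.47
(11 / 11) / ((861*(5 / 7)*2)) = 1 / 1230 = 0.00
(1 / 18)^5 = 1 / 1889568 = 0.00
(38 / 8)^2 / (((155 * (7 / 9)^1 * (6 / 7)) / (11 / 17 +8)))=159201 / 84320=1.89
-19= -19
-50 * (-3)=150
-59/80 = -0.74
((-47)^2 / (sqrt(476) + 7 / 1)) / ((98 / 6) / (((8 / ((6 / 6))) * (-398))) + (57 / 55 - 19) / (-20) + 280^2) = -5802601200 / 12562551418009 + 11605202400 * sqrt(119) / 87937859926063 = 0.00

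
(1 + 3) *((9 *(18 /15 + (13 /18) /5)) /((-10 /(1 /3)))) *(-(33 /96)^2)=14641 /76800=0.19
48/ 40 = 6/ 5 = 1.20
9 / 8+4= 5.12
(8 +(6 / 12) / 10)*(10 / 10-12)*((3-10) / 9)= 68.87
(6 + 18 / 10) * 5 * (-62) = -2418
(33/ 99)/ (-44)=-1/ 132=-0.01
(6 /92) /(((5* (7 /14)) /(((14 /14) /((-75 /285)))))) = -57 /575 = -0.10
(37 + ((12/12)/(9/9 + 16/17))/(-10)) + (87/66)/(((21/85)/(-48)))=-506249/2310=-219.16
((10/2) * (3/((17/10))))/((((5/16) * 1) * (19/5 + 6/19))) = 45600/6647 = 6.86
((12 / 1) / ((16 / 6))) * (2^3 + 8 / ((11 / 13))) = 864 / 11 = 78.55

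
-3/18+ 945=5669/6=944.83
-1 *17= -17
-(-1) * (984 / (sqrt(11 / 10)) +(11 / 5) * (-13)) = -143 / 5 +984 * sqrt(110) / 11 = 909.61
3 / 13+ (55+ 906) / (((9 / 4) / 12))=199897 / 39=5125.56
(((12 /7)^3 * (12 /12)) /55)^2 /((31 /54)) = 161243136 /11032534975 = 0.01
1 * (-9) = -9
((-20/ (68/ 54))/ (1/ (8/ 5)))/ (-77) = 432/ 1309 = 0.33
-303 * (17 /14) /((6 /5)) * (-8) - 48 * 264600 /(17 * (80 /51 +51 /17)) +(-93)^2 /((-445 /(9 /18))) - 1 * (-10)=-233816999719 /1451590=-161076.47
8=8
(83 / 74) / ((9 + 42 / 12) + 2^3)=83 / 1517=0.05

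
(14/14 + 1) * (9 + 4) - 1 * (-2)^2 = 22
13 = 13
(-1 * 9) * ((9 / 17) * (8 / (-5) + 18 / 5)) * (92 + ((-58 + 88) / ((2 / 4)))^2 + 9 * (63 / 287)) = -35201.41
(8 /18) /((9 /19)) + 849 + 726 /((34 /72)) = 3287381 /1377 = 2387.35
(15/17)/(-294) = -5/1666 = -0.00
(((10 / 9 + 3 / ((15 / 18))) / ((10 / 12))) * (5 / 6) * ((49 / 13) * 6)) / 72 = 2597 / 1755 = 1.48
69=69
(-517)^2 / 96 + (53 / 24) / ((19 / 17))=5082095 / 1824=2786.24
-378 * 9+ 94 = -3308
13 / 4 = 3.25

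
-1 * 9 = -9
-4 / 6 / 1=-2 / 3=-0.67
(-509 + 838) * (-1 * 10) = -3290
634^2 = 401956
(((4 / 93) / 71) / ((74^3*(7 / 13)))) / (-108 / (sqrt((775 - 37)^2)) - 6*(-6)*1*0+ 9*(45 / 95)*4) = 10127 / 61668059124420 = 0.00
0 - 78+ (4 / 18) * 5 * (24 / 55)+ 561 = 15955 / 33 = 483.48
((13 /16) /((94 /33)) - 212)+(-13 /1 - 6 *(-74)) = 219.29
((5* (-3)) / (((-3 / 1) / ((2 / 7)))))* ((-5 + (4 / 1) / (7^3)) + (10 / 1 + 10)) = 51490 / 2401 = 21.45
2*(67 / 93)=134 / 93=1.44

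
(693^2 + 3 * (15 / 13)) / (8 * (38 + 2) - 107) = 2254.71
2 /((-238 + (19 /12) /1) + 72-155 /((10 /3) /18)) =-24 /12017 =-0.00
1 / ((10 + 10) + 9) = 1 / 29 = 0.03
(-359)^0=1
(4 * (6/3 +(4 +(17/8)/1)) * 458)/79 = 14885/79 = 188.42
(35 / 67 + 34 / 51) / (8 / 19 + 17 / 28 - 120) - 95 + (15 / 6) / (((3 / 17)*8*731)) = -831569201149 / 8752662384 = -95.01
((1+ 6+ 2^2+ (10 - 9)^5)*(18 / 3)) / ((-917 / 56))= -576 / 131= -4.40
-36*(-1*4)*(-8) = -1152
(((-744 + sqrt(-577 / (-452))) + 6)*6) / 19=-4428 / 19 + 3*sqrt(65201) / 2147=-232.70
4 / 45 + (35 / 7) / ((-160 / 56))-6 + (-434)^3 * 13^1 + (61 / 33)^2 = -2571745026111 / 2420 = -1062704556.24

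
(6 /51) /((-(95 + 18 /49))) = -98 /79441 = -0.00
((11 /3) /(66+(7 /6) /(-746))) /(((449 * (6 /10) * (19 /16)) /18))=7877760 /2520134179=0.00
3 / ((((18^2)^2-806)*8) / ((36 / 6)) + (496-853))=9 / 415609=0.00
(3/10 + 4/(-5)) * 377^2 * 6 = -426387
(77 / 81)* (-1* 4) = -3.80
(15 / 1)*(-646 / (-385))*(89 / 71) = 172482 / 5467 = 31.55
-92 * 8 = -736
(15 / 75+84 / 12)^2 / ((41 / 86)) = 111456 / 1025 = 108.74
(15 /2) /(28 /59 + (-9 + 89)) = 885 /9496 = 0.09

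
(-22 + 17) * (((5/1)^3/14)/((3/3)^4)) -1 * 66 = -1549/14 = -110.64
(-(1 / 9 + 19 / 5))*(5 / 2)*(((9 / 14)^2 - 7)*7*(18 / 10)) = 28402 / 35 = 811.49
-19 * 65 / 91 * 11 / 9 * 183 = -63745 / 21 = -3035.48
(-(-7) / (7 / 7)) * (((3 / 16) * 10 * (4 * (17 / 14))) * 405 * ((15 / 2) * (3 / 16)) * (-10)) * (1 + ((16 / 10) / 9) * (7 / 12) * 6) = -37695375 / 64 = -588990.23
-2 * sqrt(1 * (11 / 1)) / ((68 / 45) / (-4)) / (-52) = -45 * sqrt(11) / 442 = -0.34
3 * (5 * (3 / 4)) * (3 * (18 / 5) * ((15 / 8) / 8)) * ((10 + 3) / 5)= 9477 / 128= 74.04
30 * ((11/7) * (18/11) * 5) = 2700/7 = 385.71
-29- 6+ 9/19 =-656/19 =-34.53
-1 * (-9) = 9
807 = 807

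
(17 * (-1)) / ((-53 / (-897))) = -15249 / 53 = -287.72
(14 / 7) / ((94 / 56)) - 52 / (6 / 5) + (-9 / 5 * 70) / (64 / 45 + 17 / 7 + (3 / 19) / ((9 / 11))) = -125068897 / 1706241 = -73.30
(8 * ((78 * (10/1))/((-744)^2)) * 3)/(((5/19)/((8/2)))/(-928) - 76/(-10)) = 11460800/2575517479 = 0.00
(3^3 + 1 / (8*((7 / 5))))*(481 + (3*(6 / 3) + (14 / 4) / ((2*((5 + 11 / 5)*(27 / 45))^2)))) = 34475109899 / 2612736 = 13195.02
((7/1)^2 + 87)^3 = 2515456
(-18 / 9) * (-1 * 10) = 20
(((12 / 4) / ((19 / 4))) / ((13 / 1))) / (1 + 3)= 3 / 247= 0.01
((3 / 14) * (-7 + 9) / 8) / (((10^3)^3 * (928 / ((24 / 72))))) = 1 / 51968000000000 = 0.00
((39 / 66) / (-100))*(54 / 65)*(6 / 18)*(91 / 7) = -117 / 5500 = -0.02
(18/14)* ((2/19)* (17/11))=306/1463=0.21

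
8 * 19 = 152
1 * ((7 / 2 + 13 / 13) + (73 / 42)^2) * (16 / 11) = 53068 / 4851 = 10.94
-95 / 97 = -0.98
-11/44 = -1/4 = -0.25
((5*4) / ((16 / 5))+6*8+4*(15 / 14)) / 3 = 19.51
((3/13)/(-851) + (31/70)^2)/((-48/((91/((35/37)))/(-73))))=10616843/1974504000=0.01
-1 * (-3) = 3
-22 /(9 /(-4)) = 88 /9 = 9.78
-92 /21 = -4.38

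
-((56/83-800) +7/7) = 66261/83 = 798.33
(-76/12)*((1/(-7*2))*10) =95/21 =4.52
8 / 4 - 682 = -680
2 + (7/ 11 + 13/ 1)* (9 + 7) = 2422/ 11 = 220.18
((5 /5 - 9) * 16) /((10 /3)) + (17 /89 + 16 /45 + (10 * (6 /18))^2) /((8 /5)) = -332297 /10680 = -31.11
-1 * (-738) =738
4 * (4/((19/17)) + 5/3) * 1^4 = 1196/57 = 20.98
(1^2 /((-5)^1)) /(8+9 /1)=-1 /85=-0.01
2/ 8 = 1/ 4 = 0.25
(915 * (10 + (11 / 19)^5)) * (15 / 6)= 23023.78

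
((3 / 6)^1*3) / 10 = 3 / 20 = 0.15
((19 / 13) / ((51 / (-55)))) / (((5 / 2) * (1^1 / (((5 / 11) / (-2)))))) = 0.14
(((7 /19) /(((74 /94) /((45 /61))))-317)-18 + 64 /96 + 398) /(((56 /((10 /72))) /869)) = 8945342615 /64839096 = 137.96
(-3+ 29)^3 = 17576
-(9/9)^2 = -1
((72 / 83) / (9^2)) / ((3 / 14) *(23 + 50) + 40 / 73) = 8176 / 12360609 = 0.00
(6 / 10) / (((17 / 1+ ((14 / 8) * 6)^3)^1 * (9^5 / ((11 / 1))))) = 88 / 924805755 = 0.00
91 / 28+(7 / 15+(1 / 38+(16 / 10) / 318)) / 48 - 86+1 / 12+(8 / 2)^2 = -6443797 / 96672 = -66.66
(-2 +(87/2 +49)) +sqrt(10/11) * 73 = 73 * sqrt(110)/11 +181/2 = 160.10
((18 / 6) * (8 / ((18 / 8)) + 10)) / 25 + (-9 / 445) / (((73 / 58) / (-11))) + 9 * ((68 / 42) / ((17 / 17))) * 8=118.37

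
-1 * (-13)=13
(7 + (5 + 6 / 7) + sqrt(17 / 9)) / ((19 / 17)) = 17 * sqrt(17) / 57 + 1530 / 133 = 12.73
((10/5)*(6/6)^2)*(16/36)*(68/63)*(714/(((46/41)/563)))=213471584/621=343754.56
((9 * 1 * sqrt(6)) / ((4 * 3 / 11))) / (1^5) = 33 * sqrt(6) / 4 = 20.21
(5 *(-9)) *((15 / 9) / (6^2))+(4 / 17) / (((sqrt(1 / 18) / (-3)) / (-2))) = -25 / 12+72 *sqrt(2) / 17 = 3.91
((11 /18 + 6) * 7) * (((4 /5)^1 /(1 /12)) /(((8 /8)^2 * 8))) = 833 /15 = 55.53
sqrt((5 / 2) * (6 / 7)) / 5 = sqrt(105) / 35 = 0.29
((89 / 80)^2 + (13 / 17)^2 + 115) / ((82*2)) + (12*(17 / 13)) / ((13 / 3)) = 222157288761 / 51263513600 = 4.33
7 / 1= 7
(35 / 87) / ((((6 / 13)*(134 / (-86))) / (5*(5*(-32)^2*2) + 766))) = -56484155 / 1943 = -29070.59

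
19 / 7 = 2.71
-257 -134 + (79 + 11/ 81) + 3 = -308.86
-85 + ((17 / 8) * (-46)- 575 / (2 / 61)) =-17720.25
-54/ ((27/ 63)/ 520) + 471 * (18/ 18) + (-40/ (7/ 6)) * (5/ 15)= -455423/ 7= -65060.43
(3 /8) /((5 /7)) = 21 /40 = 0.52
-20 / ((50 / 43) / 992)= -85312 / 5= -17062.40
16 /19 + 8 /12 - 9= -427 /57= -7.49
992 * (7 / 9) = 771.56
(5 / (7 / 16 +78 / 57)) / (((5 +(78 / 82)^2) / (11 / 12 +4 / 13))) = 61003490 / 106262793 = 0.57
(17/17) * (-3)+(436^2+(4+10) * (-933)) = 177031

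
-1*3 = -3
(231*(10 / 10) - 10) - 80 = 141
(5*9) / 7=45 / 7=6.43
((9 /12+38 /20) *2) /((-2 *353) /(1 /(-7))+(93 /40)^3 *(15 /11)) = 746240 /698246671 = 0.00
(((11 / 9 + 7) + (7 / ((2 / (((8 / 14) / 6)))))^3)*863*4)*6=1539592 / 9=171065.78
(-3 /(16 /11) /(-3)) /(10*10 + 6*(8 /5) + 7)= 5 /848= 0.01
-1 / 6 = -0.17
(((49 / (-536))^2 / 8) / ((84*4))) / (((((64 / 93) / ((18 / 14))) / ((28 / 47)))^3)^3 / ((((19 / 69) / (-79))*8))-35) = -145993773357446307037940520801 / 2285837681197224347002624036538343424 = -0.00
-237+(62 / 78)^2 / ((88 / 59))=-31665277 / 133848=-236.58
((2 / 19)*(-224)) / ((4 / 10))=-1120 / 19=-58.95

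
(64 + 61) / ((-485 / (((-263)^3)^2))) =-8273218598845225 / 97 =-85290913390156.96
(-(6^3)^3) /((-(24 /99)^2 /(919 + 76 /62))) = 157798753225.55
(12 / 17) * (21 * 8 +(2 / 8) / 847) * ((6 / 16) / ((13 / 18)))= 46103985 / 748748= 61.57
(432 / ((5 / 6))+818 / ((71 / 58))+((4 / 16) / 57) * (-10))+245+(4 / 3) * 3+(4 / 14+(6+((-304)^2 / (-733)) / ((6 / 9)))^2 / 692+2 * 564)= 68787958759447187 / 26332087940130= 2612.32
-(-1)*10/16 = 5/8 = 0.62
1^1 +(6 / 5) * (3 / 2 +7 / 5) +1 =5.48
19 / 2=9.50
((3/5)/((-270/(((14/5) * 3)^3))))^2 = 16941456/9765625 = 1.73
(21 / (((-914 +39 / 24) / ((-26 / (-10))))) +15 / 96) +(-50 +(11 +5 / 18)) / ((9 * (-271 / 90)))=482724677 / 316484640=1.53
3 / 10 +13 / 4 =71 / 20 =3.55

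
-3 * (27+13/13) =-84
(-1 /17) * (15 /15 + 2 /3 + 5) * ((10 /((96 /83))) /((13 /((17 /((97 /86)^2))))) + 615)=-4578720775 /18714501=-244.66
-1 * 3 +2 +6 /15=-3 /5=-0.60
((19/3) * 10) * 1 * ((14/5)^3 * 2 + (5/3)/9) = 5654438/2025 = 2792.32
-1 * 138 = -138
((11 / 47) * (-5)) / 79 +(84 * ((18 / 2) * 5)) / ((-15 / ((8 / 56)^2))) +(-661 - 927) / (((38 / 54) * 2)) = -559742065 / 493829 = -1133.47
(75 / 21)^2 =12.76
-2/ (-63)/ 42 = 0.00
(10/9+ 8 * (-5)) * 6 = -700/3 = -233.33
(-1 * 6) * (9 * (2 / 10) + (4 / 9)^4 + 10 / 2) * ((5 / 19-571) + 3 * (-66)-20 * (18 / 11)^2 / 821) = 31547.11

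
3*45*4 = 540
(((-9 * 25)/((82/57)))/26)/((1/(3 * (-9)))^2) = -9349425/2132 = -4385.28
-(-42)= 42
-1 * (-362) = 362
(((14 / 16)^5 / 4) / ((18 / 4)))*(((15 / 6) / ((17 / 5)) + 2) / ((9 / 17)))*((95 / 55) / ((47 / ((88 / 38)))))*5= 2605085 / 41582592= 0.06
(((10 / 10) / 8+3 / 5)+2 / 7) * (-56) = -283 / 5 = -56.60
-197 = -197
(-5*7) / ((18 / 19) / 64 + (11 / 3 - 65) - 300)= 12768 / 131809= 0.10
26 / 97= 0.27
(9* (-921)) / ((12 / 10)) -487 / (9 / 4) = -128231 / 18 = -7123.94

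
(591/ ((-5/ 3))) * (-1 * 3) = 5319/ 5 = 1063.80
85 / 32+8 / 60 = 1339 / 480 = 2.79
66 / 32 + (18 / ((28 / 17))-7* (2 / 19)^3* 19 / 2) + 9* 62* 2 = 45644231 / 40432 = 1128.91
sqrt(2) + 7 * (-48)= -336 + sqrt(2)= -334.59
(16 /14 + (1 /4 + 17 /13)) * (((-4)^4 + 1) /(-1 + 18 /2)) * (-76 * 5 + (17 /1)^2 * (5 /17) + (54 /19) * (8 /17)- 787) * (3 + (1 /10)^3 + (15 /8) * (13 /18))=-164591443694621 /403104000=-408310.12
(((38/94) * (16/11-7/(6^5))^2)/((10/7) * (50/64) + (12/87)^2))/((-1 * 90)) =-1729268287674613/206806899300312960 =-0.01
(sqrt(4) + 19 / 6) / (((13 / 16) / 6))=496 / 13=38.15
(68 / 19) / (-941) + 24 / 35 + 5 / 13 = 8676133 / 8134945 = 1.07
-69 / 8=-8.62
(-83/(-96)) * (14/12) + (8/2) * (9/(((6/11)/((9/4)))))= 86117/576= 149.51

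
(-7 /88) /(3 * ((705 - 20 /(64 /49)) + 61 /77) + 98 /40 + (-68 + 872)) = -490 /17727797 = -0.00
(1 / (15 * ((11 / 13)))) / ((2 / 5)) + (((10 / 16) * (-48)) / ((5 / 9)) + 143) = 89.20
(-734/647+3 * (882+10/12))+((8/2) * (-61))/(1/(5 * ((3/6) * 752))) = -590157989/1294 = -456072.63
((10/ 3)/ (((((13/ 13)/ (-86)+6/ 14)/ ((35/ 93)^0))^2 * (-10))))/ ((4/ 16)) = -1449616/ 189003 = -7.67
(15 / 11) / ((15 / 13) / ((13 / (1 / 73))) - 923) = -185055 / 125257396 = -0.00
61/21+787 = 16588/21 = 789.90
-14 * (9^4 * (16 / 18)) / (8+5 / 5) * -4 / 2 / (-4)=-4536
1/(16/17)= 17/16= 1.06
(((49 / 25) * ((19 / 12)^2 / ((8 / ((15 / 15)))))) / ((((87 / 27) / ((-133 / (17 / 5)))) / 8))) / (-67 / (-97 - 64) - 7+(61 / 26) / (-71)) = 349608916111 / 38780977320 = 9.01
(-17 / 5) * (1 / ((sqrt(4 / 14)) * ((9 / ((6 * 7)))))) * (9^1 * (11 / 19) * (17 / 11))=-6069 * sqrt(14) / 95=-239.03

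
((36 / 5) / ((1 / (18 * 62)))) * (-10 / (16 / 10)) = -50220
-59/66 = -0.89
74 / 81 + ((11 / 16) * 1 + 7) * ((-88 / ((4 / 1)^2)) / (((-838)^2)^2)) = 1167771232839655 / 1278236079309312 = 0.91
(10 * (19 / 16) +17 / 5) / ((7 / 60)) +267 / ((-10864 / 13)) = 1418937 / 10864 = 130.61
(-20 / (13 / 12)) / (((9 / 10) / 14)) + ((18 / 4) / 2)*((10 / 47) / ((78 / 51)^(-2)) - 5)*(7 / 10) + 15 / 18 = -414518929 / 1412632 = -293.44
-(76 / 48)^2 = -361 / 144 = -2.51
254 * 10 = 2540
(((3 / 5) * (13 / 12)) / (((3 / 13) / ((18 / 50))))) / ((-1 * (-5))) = 507 / 2500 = 0.20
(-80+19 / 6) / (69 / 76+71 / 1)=-17518 / 16395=-1.07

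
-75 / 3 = -25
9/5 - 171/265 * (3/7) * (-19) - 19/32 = 383507/59360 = 6.46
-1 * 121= -121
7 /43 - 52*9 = -20117 /43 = -467.84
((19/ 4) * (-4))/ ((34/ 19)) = -361/ 34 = -10.62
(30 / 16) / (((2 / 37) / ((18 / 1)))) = 4995 / 8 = 624.38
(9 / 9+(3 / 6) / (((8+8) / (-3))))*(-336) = -609 / 2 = -304.50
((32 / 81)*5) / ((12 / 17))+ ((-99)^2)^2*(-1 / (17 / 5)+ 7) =2661043078462 / 4131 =644164385.97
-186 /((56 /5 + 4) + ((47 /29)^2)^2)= -219257110 /26050587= -8.42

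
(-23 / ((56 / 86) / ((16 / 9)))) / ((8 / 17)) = -16813 / 126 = -133.44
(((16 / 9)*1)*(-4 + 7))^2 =256 / 9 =28.44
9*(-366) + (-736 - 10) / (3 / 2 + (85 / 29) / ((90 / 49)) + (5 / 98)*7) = -44286282 / 12617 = -3510.05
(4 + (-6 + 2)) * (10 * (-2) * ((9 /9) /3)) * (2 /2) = 0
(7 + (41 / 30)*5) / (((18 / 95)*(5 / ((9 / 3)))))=1577 / 36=43.81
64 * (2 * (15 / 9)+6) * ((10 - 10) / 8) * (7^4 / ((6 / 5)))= 0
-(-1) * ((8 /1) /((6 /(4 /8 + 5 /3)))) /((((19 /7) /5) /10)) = 9100 /171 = 53.22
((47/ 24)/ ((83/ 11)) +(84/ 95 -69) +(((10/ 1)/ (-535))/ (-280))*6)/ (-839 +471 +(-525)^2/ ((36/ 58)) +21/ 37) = -355863774857/ 2326918015155300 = -0.00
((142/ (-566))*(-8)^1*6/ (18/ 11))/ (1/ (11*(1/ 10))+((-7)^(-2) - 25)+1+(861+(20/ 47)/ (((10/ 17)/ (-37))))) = 79140292/ 8723137947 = 0.01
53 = 53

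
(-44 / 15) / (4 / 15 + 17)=-44 / 259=-0.17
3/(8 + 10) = 1/6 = 0.17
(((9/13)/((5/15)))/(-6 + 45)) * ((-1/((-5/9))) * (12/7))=972/5915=0.16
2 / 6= 1 / 3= 0.33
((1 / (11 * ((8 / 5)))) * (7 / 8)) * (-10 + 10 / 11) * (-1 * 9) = 7875 / 1936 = 4.07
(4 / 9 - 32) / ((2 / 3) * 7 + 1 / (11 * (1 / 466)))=-781 / 1164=-0.67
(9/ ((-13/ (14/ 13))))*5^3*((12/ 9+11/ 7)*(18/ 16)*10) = -1029375/ 338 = -3045.49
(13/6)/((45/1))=13/270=0.05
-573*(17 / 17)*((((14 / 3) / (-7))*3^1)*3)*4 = 13752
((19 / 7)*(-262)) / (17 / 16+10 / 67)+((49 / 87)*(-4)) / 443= -68557530428 / 116817771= -586.88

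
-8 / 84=-2 / 21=-0.10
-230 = -230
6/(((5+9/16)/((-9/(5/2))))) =-1728/445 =-3.88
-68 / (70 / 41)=-1394 / 35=-39.83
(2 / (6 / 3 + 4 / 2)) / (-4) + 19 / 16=17 / 16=1.06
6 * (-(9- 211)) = 1212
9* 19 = 171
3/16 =0.19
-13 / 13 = -1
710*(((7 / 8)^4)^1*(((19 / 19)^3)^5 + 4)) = 4261775 / 2048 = 2080.94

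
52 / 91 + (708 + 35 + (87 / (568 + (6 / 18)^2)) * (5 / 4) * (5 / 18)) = 212920545 / 286328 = 743.62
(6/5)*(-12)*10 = -144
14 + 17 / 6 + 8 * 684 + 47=33215 / 6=5535.83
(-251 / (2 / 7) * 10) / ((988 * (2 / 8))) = -8785 / 247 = -35.57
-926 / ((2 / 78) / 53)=-1914042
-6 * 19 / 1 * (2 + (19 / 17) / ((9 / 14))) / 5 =-85.24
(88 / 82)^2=1936 / 1681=1.15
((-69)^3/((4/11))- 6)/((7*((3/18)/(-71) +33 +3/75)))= -19242542475/4925914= -3906.39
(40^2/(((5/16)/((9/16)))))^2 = 8294400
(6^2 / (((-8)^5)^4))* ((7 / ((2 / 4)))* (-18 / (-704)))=567 / 50728546202701266944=0.00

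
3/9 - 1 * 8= -23/3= -7.67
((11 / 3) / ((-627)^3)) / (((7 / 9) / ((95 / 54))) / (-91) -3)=65 / 13130115471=0.00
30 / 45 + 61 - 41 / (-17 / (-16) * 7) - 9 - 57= -3515 / 357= -9.85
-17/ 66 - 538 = -538.26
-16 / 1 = -16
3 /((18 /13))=13 /6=2.17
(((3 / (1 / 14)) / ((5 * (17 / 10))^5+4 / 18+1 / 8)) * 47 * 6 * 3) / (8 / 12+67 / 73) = 2241074304 / 4434248111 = 0.51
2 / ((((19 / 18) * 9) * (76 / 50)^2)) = 0.09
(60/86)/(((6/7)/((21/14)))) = 105/86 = 1.22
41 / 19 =2.16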